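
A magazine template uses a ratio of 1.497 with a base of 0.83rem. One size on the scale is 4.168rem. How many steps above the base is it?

4

1.497ⁿ = 4.168 / 0.83 = 5.0217
n = ln(5.0217) / ln(1.497) = 1.6138 / 0.4035 ≈ 4.00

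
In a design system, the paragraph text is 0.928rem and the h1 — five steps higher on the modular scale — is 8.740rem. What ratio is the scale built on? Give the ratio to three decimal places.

r⁵ = 8.740 / 0.928, so r = (8.740/0.928)^(1/5).
r = 9.4181^(1/5) ≈ 1.5660

1.566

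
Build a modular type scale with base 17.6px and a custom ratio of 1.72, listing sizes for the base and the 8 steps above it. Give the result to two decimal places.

17.60px, 30.27px, 52.07px, 89.56px, 154.04px, 264.94px, 455.70px, 783.81px, 1348.16px

Step 0: 17.6px
Step 1: 17.6 × 1.72 = 30.27
Step 2: 17.6 × 1.72² = 52.07
Step 3: 17.6 × 1.72³ = 89.56
Step 4: 17.6 × 1.72⁴ = 154.04
Step 5: 17.6 × 1.72⁵ = 264.94
Step 6: 17.6 × 1.72⁶ = 455.70
Step 7: 17.6 × 1.72⁷ = 783.81
Step 8: 17.6 × 1.72⁸ = 1348.16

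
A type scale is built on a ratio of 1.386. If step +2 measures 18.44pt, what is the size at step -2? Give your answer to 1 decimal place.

5.0pt

18.44 ÷ 1.386⁴ = 18.44 ÷ 3.69023 ≈ 4.997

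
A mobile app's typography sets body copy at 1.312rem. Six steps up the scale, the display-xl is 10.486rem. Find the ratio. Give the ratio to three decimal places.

1.414

The ratio satisfies 1.312 × r⁶ = 10.486, so r = (10.486 / 1.312)^(1/6).
r = 7.9924^(1/6) ≈ 1.4140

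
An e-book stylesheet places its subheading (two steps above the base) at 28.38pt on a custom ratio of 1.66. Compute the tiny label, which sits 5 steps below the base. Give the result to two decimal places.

28.38 ÷ 1.66⁷ = 28.38 ÷ 34.73415 ≈ 0.817

0.82pt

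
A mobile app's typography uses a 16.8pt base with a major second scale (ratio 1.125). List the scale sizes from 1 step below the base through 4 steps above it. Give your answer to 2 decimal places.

14.93pt, 16.80pt, 18.90pt, 21.26pt, 23.92pt, 26.91pt

Step -1: 16.8 ÷ 1.125 = 14.93
Step 0: 16.8pt
Step 1: 16.8 × 1.125 = 18.90
Step 2: 16.8 × 1.125² = 21.26
Step 3: 16.8 × 1.125³ = 23.92
Step 4: 16.8 × 1.125⁴ = 26.91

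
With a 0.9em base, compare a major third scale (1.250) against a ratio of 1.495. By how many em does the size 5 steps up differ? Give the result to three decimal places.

Major third: 0.9 × 1.250⁵ = 2.74658em
At 1.495: 0.9 × 1.495⁵ = 6.72123em
Difference: 6.72123 − 2.74658 = 3.97465em

3.975em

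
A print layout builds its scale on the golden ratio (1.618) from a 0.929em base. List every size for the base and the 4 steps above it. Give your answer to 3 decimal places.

Step 0: 0.929em
Step 1: 0.929 × 1.618 = 1.503
Step 2: 0.929 × 1.618² = 2.432
Step 3: 0.929 × 1.618³ = 3.935
Step 4: 0.929 × 1.618⁴ = 6.367

0.929em, 1.503em, 2.432em, 3.935em, 6.367em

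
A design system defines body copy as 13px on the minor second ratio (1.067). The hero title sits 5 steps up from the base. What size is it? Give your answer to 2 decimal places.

17.98px

13.0 × 1.067⁵ = 13.0 × 1.38300 ≈ 17.98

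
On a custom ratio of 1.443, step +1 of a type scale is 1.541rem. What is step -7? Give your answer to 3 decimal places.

1.541 ÷ 1.443⁸ = 1.541 ÷ 18.79882 ≈ 0.082

0.082rem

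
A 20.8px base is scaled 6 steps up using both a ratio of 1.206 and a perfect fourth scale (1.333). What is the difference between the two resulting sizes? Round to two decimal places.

52.70px

At 1.206: 20.8 × 1.206⁶ = 63.9952px
Perfect fourth: 20.8 × 1.333⁶ = 116.6928px
Difference: 116.6928 − 63.9952 = 52.6976px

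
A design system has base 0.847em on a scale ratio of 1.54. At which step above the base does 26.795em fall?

8

1.54ⁿ = 26.795 / 0.847 = 31.6352
n = ln(31.6352) / ln(1.54) = 3.4543 / 0.4318 ≈ 8.00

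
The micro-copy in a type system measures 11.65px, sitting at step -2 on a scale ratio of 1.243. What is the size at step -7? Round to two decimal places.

3.93px

11.65 ÷ 1.243⁵ = 11.65 ÷ 2.96726 ≈ 3.926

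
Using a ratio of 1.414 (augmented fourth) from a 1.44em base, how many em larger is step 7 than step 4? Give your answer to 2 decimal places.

Step 4: 1.44 × 1.414⁴ = 5.7565em
Step 7: 1.44 × 1.414⁷ = 16.2745em
Difference: 16.2745 − 5.7565 = 10.5180em

10.52em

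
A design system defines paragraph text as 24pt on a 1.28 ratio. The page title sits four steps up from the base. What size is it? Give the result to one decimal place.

64.4pt

Every step multiplies by the scale ratio.
24.0 × 1.28⁴ = 24.0 × 2.68435 ≈ 64.42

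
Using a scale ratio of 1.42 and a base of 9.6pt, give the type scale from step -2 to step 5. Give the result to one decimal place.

Step -2: 9.6 ÷ 1.42² = 4.8
Step -1: 9.6 ÷ 1.42 = 6.8
Step 0: 9.6pt
Step 1: 9.6 × 1.42 = 13.6
Step 2: 9.6 × 1.42² = 19.4
Step 3: 9.6 × 1.42³ = 27.5
Step 4: 9.6 × 1.42⁴ = 39.0
Step 5: 9.6 × 1.42⁵ = 55.4

4.8pt, 6.8pt, 9.6pt, 13.6pt, 19.4pt, 27.5pt, 39.0pt, 55.4pt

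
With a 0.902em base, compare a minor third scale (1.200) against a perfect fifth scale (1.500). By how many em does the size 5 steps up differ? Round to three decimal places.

Minor third: 0.902 × 1.200⁵ = 2.24446em
Perfect fifth: 0.902 × 1.500⁵ = 6.84956em
Difference: 6.84956 − 2.24446 = 4.60510em

4.605em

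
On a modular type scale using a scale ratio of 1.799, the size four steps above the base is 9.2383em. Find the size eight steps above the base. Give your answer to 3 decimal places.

96.765em

9.2383 × 1.799⁴ = 9.2383 × 10.47429 ≈ 96.765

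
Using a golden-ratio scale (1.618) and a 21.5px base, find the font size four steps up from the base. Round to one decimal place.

A modular type scale is a geometric sequence: sizeₙ = base × rⁿ.
21.5 × 1.618⁴ = 21.5 × 6.85353 ≈ 147.35

147.4px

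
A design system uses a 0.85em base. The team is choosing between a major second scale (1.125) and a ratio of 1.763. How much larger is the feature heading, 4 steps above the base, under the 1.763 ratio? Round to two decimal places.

Major second: 0.85 × 1.125⁴ = 1.3615em
At 1.763: 0.85 × 1.763⁴ = 8.2116em
Difference: 8.2116 − 1.3615 = 6.8501em

6.85em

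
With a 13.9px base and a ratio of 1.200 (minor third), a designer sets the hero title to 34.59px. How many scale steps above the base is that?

1.200ⁿ = 34.59 / 13.9 = 2.4885
n = ln(2.4885) / ln(1.200) = 0.9117 / 0.1823 ≈ 5.00

5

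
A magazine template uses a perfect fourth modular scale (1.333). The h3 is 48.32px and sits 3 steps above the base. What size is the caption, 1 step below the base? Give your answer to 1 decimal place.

The gap is -1 − (3) = -4 steps, so the factor is 1.333^-4.
48.32 ÷ 1.333⁴ = 48.32 ÷ 3.15733 ≈ 15.304

15.3px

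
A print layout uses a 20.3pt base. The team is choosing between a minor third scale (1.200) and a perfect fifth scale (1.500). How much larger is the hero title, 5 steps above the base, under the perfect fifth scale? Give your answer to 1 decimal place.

Minor third: 20.3 × 1.200⁵ = 50.513pt
Perfect fifth: 20.3 × 1.500⁵ = 154.153pt
Difference: 154.153 − 50.513 = 103.640pt

103.6pt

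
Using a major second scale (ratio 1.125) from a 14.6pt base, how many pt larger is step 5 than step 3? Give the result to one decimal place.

Step 3: 14.6 × 1.125³ = 20.788pt
Step 5: 14.6 × 1.125⁵ = 26.310pt
Difference: 26.310 − 20.788 = 5.522pt

5.5pt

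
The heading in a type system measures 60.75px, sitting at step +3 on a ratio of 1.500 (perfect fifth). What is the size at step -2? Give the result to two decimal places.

8.00px

The gap is -2 − (3) = -5 steps, so the factor is 1.500^-5.
60.75 ÷ 1.500⁵ = 60.75 ÷ 7.59375 ≈ 8.000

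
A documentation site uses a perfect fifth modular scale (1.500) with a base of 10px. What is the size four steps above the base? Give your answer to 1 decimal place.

50.6px

10.0 × 1.500⁴ = 10.0 × 5.06250 ≈ 50.62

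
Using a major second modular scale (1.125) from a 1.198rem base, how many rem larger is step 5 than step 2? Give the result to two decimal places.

0.64rem

Step 2: 1.198 × 1.125² = 1.5162rem
Step 5: 1.198 × 1.125⁵ = 2.1588rem
Difference: 2.1588 − 1.5162 = 0.6426rem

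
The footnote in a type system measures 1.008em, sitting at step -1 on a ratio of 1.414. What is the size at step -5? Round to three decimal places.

0.252em

1.008 ÷ 1.414⁴ = 1.008 ÷ 3.99758 ≈ 0.252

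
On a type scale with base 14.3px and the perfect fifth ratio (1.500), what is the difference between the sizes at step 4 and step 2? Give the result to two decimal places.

Step 2: 14.3 × 1.500² = 32.1750px
Step 4: 14.3 × 1.500⁴ = 72.3937px
Difference: 72.3937 − 32.1750 = 40.2187px

40.22px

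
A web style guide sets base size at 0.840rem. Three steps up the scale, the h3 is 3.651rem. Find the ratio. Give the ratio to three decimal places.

1.632

The ratio satisfies 0.840 × r³ = 3.651, so r = (3.651 / 0.840)^(1/3).
r = 4.3464^(1/3) ≈ 1.6320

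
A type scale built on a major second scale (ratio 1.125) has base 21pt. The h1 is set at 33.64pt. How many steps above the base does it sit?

1.125ⁿ = 33.64 / 21 = 1.6019
n = ln(1.6019) / ln(1.125) = 0.4712 / 0.1178 ≈ 4.00

4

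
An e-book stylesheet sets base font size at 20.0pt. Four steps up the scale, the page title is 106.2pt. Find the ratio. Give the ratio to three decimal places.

1.518

r⁴ = 106.2 / 20.0, so r = (106.2/20.0)^(1/4).
r = 5.3100^(1/4) ≈ 1.5180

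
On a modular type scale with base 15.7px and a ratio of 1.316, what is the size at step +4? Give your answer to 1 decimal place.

15.7 × 1.316⁴ = 15.7 × 2.99933 ≈ 47.09

47.1px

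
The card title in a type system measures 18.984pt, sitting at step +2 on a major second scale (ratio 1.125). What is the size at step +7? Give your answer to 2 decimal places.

The gap is 7 − (2) = 5 steps, so the factor is 1.125^5.
18.984 × 1.125⁵ = 18.984 × 1.80203 ≈ 34.210

34.21pt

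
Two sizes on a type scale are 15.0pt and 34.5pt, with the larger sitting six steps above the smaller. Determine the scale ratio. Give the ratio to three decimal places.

1.149

r⁶ = 34.5 / 15.0, so r = (34.5/15.0)^(1/6).
r = 2.3000^(1/6) ≈ 1.1489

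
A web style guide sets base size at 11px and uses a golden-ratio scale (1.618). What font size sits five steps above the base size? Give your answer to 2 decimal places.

Each step on a modular scale multiplies by the ratio, so the size n steps from the base is base × ratioⁿ.
11.0 × 1.618⁵ = 11.0 × 11.08901 ≈ 121.98

121.98px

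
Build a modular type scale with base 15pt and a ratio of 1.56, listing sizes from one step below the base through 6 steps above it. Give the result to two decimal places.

9.62pt, 15.00pt, 23.40pt, 36.50pt, 56.95pt, 88.84pt, 138.58pt, 216.19pt

Step -1: 15.0 ÷ 1.56 = 9.62
Step 0: 15pt
Step 1: 15.0 × 1.56 = 23.40
Step 2: 15.0 × 1.56² = 36.50
Step 3: 15.0 × 1.56³ = 56.95
Step 4: 15.0 × 1.56⁴ = 88.84
Step 5: 15.0 × 1.56⁵ = 138.58
Step 6: 15.0 × 1.56⁶ = 216.19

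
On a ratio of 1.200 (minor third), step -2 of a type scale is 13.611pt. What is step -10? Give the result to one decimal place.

3.2pt

13.611 ÷ 1.200⁸ = 13.611 ÷ 4.29982 ≈ 3.165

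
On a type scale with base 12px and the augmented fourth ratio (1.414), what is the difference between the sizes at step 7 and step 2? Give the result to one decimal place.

Step 2: 12.0 × 1.414² = 23.993px
Step 7: 12.0 × 1.414⁷ = 135.621px
Difference: 135.621 − 23.993 = 111.628px

111.6px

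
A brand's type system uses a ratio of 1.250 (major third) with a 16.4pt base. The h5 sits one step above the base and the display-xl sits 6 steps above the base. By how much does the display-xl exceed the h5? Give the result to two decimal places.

42.06pt

Step 1: 16.4 × 1.250 = 20.5000pt
Step 6: 16.4 × 1.250⁶ = 62.5610pt
Difference: 62.5610 − 20.5000 = 42.0610pt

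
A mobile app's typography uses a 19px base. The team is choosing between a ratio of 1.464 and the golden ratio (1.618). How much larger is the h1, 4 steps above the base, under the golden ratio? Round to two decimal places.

At 1.464: 19.0 × 1.464⁴ = 87.2806px
Golden ratio: 19.0 × 1.618⁴ = 130.2170px
Difference: 130.2170 − 87.2806 = 42.9364px

42.94px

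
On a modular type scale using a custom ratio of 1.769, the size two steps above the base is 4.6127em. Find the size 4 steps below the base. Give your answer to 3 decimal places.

Moving from step +2 to step -4 is 6 steps down, so divide by r⁶.
4.6127 ÷ 1.769⁶ = 4.6127 ÷ 30.64552 ≈ 0.151

0.151em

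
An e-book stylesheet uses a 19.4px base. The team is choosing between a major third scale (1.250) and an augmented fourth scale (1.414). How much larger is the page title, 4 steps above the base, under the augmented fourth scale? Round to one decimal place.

Major third: 19.4 × 1.250⁴ = 47.363px
Augmented fourth: 19.4 × 1.414⁴ = 77.553px
Difference: 77.553 − 47.363 = 30.190px

30.2px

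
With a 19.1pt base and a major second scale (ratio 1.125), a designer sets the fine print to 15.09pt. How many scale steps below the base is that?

2

1.125ⁿ = 19.1 / 15.09 = 1.2657
n = ln(1.2657) / ln(1.125) = 0.2357 / 0.1178 ≈ 2.00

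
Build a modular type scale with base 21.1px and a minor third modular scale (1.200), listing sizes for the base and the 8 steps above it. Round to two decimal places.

21.10px, 25.32px, 30.38px, 36.46px, 43.75px, 52.50px, 63.00px, 75.61px, 90.73px

Step 0: 21.1px
Step 1: 21.1 × 1.200 = 25.32
Step 2: 21.1 × 1.200² = 30.38
Step 3: 21.1 × 1.200³ = 36.46
Step 4: 21.1 × 1.200⁴ = 43.75
Step 5: 21.1 × 1.200⁵ = 52.50
Step 6: 21.1 × 1.200⁶ = 63.00
Step 7: 21.1 × 1.200⁷ = 75.61
Step 8: 21.1 × 1.200⁸ = 90.73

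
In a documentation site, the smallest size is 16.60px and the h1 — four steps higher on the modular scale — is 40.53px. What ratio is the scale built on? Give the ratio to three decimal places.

1.250

The ratio satisfies 16.60 × r⁴ = 40.53, so r = (40.53 / 16.60)^(1/4).
r = 2.4416^(1/4) ≈ 1.2500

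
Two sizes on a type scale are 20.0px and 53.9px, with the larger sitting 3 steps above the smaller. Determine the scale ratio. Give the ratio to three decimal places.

r³ = 53.9 / 20.0, so r = (53.9/20.0)^(1/3).
r = 2.6950^(1/3) ≈ 1.3916

1.392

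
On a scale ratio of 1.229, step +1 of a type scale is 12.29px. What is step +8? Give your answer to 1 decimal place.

12.29 × 1.229⁷ = 12.29 × 4.23510 ≈ 52.049

52.0px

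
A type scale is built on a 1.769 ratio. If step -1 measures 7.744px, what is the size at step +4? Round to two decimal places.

134.15px

The gap is 4 − (-1) = 5 steps, so the factor is 1.769^5.
7.744 × 1.769⁵ = 7.744 × 17.32364 ≈ 134.154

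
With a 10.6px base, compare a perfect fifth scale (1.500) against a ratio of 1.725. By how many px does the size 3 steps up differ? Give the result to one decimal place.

Perfect fifth: 10.6 × 1.500³ = 35.775px
At 1.725: 10.6 × 1.725³ = 54.409px
Difference: 54.409 − 35.775 = 18.634px

18.6px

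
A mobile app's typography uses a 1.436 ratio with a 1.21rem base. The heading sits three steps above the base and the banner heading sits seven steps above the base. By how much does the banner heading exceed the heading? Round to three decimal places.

Step 3: 1.21 × 1.436³ = 3.58302rem
Step 7: 1.21 × 1.436⁷ = 15.23584rem
Difference: 15.23584 − 3.58302 = 11.65282rem

11.653rem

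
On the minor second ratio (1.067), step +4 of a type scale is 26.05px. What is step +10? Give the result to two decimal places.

38.44px

The gap is 10 − (4) = 6 steps, so the factor is 1.067^6.
26.05 × 1.067⁶ = 26.05 × 1.47566 ≈ 38.441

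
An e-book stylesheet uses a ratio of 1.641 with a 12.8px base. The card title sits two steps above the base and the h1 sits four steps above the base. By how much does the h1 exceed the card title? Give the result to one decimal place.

Step 2: 12.8 × 1.641² = 34.469px
Step 4: 12.8 × 1.641⁴ = 92.821px
Difference: 92.821 − 34.469 = 58.352px

58.4px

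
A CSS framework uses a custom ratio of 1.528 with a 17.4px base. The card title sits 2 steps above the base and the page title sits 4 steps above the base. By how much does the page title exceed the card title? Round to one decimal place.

Step 2: 17.4 × 1.528² = 40.625px
Step 4: 17.4 × 1.528⁴ = 94.851px
Difference: 94.851 − 40.625 = 54.226px

54.2px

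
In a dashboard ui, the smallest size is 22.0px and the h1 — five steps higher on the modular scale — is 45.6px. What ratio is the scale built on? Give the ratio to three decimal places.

The ratio satisfies 22.0 × r⁵ = 45.6, so r = (45.6 / 22.0)^(1/5).
r = 2.0727^(1/5) ≈ 1.1569

1.157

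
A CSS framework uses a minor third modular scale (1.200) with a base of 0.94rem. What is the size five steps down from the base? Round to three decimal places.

0.94 ÷ 1.200⁵ = 0.94 ÷ 2.48832 ≈ 0.378

0.378rem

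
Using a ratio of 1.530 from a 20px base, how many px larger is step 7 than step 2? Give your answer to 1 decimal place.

Step 2: 20.0 × 1.530² = 46.818px
Step 7: 20.0 × 1.530⁷ = 392.527px
Difference: 392.527 − 46.818 = 345.709px

345.7px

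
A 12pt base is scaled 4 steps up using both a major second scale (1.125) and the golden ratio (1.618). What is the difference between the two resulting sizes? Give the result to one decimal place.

63.0pt

Major second: 12.0 × 1.125⁴ = 19.222pt
Golden ratio: 12.0 × 1.618⁴ = 82.242pt
Difference: 82.242 − 19.222 = 63.020pt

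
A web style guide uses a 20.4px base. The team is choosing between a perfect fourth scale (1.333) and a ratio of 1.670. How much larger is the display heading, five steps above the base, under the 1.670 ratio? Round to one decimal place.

Perfect fourth: 20.4 × 1.333⁵ = 85.858px
At 1.670: 20.4 × 1.670⁵ = 264.980px
Difference: 264.980 − 85.858 = 179.122px

179.1px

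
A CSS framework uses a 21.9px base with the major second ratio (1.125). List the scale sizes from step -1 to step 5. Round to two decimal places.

Step -1: 21.9 ÷ 1.125 = 19.47
Step 0: 21.9px
Step 1: 21.9 × 1.125 = 24.64
Step 2: 21.9 × 1.125² = 27.72
Step 3: 21.9 × 1.125³ = 31.18
Step 4: 21.9 × 1.125⁴ = 35.08
Step 5: 21.9 × 1.125⁵ = 39.46

19.47px, 21.90px, 24.64px, 27.72px, 31.18px, 35.08px, 39.46px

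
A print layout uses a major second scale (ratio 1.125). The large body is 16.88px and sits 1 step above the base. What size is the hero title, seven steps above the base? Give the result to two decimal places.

16.88 × 1.125⁶ = 16.88 × 2.02729 ≈ 34.221

34.22px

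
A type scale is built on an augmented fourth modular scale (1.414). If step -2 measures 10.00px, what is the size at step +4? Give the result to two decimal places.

10.00 × 1.414⁶ = 10.00 × 7.99275 ≈ 79.928

79.93px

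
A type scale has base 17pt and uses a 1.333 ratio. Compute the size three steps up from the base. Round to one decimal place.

17.0 × 1.333³ = 17.0 × 2.36859 ≈ 40.27

40.3pt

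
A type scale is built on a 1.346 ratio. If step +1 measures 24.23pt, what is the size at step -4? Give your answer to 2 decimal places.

5.48pt

24.23 ÷ 1.346⁵ = 24.23 ÷ 4.41800 ≈ 5.484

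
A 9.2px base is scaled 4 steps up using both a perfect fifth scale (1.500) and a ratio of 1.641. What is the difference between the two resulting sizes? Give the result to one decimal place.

20.1px

Perfect fifth: 9.2 × 1.500⁴ = 46.575px
At 1.641: 9.2 × 1.641⁴ = 66.715px
Difference: 66.715 − 46.575 = 20.140px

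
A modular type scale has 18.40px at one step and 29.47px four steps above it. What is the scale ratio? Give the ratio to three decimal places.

1.125

r⁴ = 29.47 / 18.40, so r = (29.47/18.40)^(1/4).
r = 1.6016^(1/4) ≈ 1.1250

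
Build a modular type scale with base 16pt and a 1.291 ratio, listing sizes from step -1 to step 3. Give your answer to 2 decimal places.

Step -1: 16.0 ÷ 1.291 = 12.39
Step 0: 16pt
Step 1: 16.0 × 1.291 = 20.66
Step 2: 16.0 × 1.291² = 26.67
Step 3: 16.0 × 1.291³ = 34.43

12.39pt, 16.00pt, 20.66pt, 26.67pt, 34.43pt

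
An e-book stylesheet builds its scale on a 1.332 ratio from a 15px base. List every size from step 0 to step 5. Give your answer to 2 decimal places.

15.00px, 19.98px, 26.61px, 35.45px, 47.22px, 62.89px

Step 0: 15px
Step 1: 15.0 × 1.332 = 19.98
Step 2: 15.0 × 1.332² = 26.61
Step 3: 15.0 × 1.332³ = 35.45
Step 4: 15.0 × 1.332⁴ = 47.22
Step 5: 15.0 × 1.332⁵ = 62.89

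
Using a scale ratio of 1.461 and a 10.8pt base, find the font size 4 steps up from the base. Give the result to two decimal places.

49.21pt

10.8 × 1.461⁴ = 10.8 × 4.55618 ≈ 49.21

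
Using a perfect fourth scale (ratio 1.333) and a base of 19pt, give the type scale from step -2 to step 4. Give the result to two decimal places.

10.69pt, 14.25pt, 19.00pt, 25.33pt, 33.76pt, 45.00pt, 59.99pt

Step -2: 19.0 ÷ 1.333² = 10.69
Step -1: 19.0 ÷ 1.333 = 14.25
Step 0: 19pt
Step 1: 19.0 × 1.333 = 25.33
Step 2: 19.0 × 1.333² = 33.76
Step 3: 19.0 × 1.333³ = 45.00
Step 4: 19.0 × 1.333⁴ = 59.99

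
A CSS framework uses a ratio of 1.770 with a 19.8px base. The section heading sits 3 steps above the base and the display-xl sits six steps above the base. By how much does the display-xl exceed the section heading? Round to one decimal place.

499.0px

Step 3: 19.8 × 1.770³ = 109.796px
Step 6: 19.8 × 1.770⁶ = 608.842px
Difference: 608.842 − 109.796 = 499.046px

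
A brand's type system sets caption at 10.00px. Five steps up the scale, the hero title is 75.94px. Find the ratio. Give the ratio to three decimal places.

The ratio satisfies 10.00 × r⁵ = 75.94, so r = (75.94 / 10.00)^(1/5).
r = 7.5940^(1/5) ≈ 1.5000

1.500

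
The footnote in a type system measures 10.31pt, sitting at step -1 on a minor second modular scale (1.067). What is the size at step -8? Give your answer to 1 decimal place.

Moving from step -1 to step -8 is 7 steps down, so divide by r⁷.
10.31 ÷ 1.067⁷ = 10.31 ÷ 1.57453 ≈ 6.548

6.5pt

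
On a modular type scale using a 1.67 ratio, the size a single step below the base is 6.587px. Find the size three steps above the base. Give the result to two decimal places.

51.23px

6.587 × 1.67⁴ = 6.587 × 7.77796 ≈ 51.233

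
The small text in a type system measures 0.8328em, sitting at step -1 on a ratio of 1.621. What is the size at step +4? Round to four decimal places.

0.8328 × 1.621⁵ = 0.8328 × 11.19219 ≈ 9.3209

9.3209em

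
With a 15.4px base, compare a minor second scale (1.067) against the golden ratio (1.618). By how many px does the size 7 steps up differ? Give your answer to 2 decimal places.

Minor second: 15.4 × 1.067⁷ = 24.2478px
Golden ratio: 15.4 × 1.618⁷ = 447.0647px
Difference: 447.0647 − 24.2478 = 422.8169px

422.82px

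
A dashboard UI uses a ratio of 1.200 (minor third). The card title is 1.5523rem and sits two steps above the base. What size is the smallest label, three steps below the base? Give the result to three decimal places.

1.5523 ÷ 1.200⁵ = 1.5523 ÷ 2.48832 ≈ 0.624

0.624rem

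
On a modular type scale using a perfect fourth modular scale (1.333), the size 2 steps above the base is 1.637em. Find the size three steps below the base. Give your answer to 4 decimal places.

The gap is -3 − (2) = -5 steps, so the factor is 1.333^-5.
1.637 ÷ 1.333⁵ = 1.637 ÷ 4.20873 ≈ 0.3890

0.3890em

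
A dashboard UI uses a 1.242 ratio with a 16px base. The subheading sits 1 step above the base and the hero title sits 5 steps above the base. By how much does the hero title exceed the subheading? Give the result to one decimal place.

Step 1: 16.0 × 1.242 = 19.872px
Step 5: 16.0 × 1.242⁵ = 47.285px
Difference: 47.285 − 19.872 = 27.413px

27.4px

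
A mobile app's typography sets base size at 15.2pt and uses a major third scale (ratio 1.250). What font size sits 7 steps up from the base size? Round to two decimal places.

72.48pt

15.2 × 1.250⁷ = 15.2 × 4.76837 ≈ 72.48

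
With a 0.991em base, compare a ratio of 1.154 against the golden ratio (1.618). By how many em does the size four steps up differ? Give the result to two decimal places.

At 1.154: 0.991 × 1.154⁴ = 1.7575em
Golden ratio: 0.991 × 1.618⁴ = 6.7918em
Difference: 6.7918 − 1.7575 = 5.0343em

5.03em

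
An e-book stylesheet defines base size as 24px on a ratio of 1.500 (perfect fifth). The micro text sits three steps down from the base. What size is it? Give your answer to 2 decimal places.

7.11px

24.0 ÷ 1.500³ = 24.0 ÷ 3.37500 ≈ 7.11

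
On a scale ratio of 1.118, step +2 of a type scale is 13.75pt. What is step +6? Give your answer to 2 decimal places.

The gap is 6 − (2) = 4 steps, so the factor is 1.118^4.
13.75 × 1.118⁴ = 13.75 × 1.56231 ≈ 21.482

21.48pt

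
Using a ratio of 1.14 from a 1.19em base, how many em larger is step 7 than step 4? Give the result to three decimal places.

Step 4: 1.19 × 1.14⁴ = 2.00986em
Step 7: 1.19 × 1.14⁷ = 2.97770em
Difference: 2.97770 − 2.00986 = 0.96784em

0.968em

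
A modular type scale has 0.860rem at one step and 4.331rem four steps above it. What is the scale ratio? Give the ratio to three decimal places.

1.498

The ratio satisfies 0.860 × r⁴ = 4.331, so r = (4.331 / 0.860)^(1/4).
r = 5.0360^(1/4) ≈ 1.4980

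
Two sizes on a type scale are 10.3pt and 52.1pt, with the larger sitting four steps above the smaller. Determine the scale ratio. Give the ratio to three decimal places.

1.500

The ratio satisfies 10.3 × r⁴ = 52.1, so r = (52.1 / 10.3)^(1/4).
r = 5.0583^(1/4) ≈ 1.4997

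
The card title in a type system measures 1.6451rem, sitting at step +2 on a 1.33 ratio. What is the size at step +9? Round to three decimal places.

Moving from step +2 to step +9 is 7 steps up, so multiply by r⁷.
1.6451 × 1.33⁷ = 1.6451 × 7.36142 ≈ 12.110

12.110rem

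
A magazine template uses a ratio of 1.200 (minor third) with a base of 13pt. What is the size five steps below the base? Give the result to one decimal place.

13.0 ÷ 1.200⁵ = 13.0 ÷ 2.48832 ≈ 5.22

5.2pt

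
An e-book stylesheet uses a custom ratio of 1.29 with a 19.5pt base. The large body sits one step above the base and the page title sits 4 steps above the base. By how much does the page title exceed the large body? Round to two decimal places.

28.84pt

Step 1: 19.5 × 1.29 = 25.1550pt
Step 4: 19.5 × 1.29⁴ = 54.0000pt
Difference: 54.0000 − 25.1550 = 28.8450pt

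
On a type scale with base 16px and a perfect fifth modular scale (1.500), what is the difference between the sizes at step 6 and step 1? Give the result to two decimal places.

Step 1: 16.0 × 1.500 = 24.0000px
Step 6: 16.0 × 1.500⁶ = 182.2500px
Difference: 182.2500 − 24.0000 = 158.2500px

158.25px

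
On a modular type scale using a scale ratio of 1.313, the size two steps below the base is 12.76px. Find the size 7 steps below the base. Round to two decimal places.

Moving from step -2 to step -7 is 5 steps down, so divide by r⁵.
12.76 ÷ 1.313⁵ = 12.76 ÷ 3.90233 ≈ 3.270

3.27px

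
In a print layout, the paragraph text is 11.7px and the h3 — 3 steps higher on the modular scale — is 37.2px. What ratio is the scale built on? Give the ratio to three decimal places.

r³ = 37.2 / 11.7, so r = (37.2/11.7)^(1/3).
r = 3.1795^(1/3) ≈ 1.4705

1.470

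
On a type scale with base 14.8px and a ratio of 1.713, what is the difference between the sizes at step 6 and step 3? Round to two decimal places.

Step 3: 14.8 × 1.713³ = 74.3933px
Step 6: 14.8 × 1.713⁶ = 373.9434px
Difference: 373.9434 − 74.3933 = 299.5501px

299.55px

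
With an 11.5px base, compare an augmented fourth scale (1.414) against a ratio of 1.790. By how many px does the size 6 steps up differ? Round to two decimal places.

286.37px

Augmented fourth: 11.5 × 1.414⁶ = 91.9167px
At 1.790: 11.5 × 1.790⁶ = 378.2823px
Difference: 378.2823 − 91.9167 = 286.3656px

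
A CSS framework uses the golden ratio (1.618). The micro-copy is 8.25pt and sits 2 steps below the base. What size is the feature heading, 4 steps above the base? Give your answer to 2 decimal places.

148.02pt

8.25 × 1.618⁶ = 8.25 × 17.94201 ≈ 148.022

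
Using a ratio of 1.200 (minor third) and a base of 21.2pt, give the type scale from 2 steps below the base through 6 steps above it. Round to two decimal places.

14.72pt, 17.67pt, 21.20pt, 25.44pt, 30.53pt, 36.63pt, 43.96pt, 52.75pt, 63.30pt

Step -2: 21.2 ÷ 1.200² = 14.72
Step -1: 21.2 ÷ 1.200 = 17.67
Step 0: 21.2pt
Step 1: 21.2 × 1.200 = 25.44
Step 2: 21.2 × 1.200² = 30.53
Step 3: 21.2 × 1.200³ = 36.63
Step 4: 21.2 × 1.200⁴ = 43.96
Step 5: 21.2 × 1.200⁵ = 52.75
Step 6: 21.2 × 1.200⁶ = 63.30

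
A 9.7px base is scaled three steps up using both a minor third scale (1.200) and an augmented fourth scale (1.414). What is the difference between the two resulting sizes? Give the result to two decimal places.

Minor third: 9.7 × 1.200³ = 16.7616px
Augmented fourth: 9.7 × 1.414³ = 27.4233px
Difference: 27.4233 − 16.7616 = 10.6617px

10.66px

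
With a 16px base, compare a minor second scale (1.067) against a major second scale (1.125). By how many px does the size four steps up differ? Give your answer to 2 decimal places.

Minor second: 16.0 × 1.067⁴ = 20.7385px
Major second: 16.0 × 1.125⁴ = 25.6289px
Difference: 25.6289 − 20.7385 = 4.8904px

4.89px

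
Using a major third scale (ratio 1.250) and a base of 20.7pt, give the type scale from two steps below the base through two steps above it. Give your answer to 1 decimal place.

13.2pt, 16.6pt, 20.7pt, 25.9pt, 32.3pt

Step -2: 20.7 ÷ 1.250² = 13.2
Step -1: 20.7 ÷ 1.250 = 16.6
Step 0: 20.7pt
Step 1: 20.7 × 1.250 = 25.9
Step 2: 20.7 × 1.250² = 32.3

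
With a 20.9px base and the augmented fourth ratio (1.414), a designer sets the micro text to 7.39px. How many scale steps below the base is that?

1.414ⁿ = 20.9 / 7.39 = 2.8281
n = ln(2.8281) / ln(1.414) = 1.0396 / 0.3464 ≈ 3.00

3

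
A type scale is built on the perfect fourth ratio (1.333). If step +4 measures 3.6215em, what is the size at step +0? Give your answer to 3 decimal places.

The gap is 0 − (4) = -4 steps, so the factor is 1.333^-4.
3.6215 ÷ 1.333⁴ = 3.6215 ÷ 3.15733 ≈ 1.147

1.147em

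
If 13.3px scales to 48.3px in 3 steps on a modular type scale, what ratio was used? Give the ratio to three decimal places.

The ratio satisfies 13.3 × r³ = 48.3, so r = (48.3 / 13.3)^(1/3).
r = 3.6316^(1/3) ≈ 1.5371

1.537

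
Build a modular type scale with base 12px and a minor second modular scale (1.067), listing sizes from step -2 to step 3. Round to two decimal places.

10.54px, 11.25px, 12.00px, 12.80px, 13.66px, 14.58px

Step -2: 12.0 ÷ 1.067² = 10.54
Step -1: 12.0 ÷ 1.067 = 11.25
Step 0: 12px
Step 1: 12.0 × 1.067 = 12.80
Step 2: 12.0 × 1.067² = 13.66
Step 3: 12.0 × 1.067³ = 14.58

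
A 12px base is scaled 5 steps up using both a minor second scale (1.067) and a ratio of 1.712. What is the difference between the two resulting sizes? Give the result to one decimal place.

Minor second: 12.0 × 1.067⁵ = 16.596px
At 1.712: 12.0 × 1.712⁵ = 176.482px
Difference: 176.482 − 16.596 = 159.886px

159.9px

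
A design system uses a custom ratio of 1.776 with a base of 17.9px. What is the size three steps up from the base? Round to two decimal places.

100.27px

17.9 × 1.776³ = 17.9 × 5.60182 ≈ 100.27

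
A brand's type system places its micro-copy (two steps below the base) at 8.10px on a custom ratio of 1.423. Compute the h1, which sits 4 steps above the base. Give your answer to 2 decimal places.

The gap is 4 − (-2) = 6 steps, so the factor is 1.423^6.
8.10 × 1.423⁶ = 8.10 × 8.30289 ≈ 67.253

67.25px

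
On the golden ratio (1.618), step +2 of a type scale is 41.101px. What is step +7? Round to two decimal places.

455.77px

Moving from step +2 to step +7 is 5 steps up, so multiply by r⁵.
41.101 × 1.618⁵ = 41.101 × 11.08901 ≈ 455.769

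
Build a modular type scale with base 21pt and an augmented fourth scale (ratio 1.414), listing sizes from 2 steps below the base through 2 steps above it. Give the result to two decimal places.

Step -2: 21.0 ÷ 1.414² = 10.50
Step -1: 21.0 ÷ 1.414 = 14.85
Step 0: 21pt
Step 1: 21.0 × 1.414 = 29.69
Step 2: 21.0 × 1.414² = 41.99

10.50pt, 14.85pt, 21.00pt, 29.69pt, 41.99pt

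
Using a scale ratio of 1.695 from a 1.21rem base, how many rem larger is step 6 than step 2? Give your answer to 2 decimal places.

Step 2: 1.21 × 1.695² = 3.4764rem
Step 6: 1.21 × 1.695⁶ = 28.6948rem
Difference: 28.6948 − 3.4764 = 25.2184rem

25.22rem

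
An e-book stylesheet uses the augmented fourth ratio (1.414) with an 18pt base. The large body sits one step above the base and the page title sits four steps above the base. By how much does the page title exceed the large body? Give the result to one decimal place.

Step 1: 18.0 × 1.414 = 25.452pt
Step 4: 18.0 × 1.414⁴ = 71.957pt
Difference: 71.957 − 25.452 = 46.505pt

46.5pt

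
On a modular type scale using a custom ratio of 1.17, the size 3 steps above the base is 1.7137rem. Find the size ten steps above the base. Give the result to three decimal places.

1.7137 × 1.17⁷ = 1.7137 × 3.00124 ≈ 5.143

5.143rem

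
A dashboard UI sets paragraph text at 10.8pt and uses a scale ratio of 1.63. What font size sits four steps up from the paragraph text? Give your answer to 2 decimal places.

Every step multiplies by the scale ratio.
10.8 × 1.63⁴ = 10.8 × 7.05912 ≈ 76.24

76.24pt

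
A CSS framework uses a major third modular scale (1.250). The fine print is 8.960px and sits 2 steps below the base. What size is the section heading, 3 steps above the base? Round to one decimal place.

27.3px

8.960 × 1.250⁵ = 8.960 × 3.05176 ≈ 27.344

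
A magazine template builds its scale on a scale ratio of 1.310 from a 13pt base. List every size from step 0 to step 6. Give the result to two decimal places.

Step 0: 13pt
Step 1: 13.0 × 1.310 = 17.03
Step 2: 13.0 × 1.310² = 22.31
Step 3: 13.0 × 1.310³ = 29.23
Step 4: 13.0 × 1.310⁴ = 38.28
Step 5: 13.0 × 1.310⁵ = 50.15
Step 6: 13.0 × 1.310⁶ = 65.70

13.00pt, 17.03pt, 22.31pt, 29.23pt, 38.28pt, 50.15pt, 65.70pt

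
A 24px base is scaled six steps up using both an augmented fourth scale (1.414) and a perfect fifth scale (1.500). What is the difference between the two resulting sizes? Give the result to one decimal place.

81.5px

Augmented fourth: 24.0 × 1.414⁶ = 191.826px
Perfect fifth: 24.0 × 1.500⁶ = 273.375px
Difference: 273.375 − 191.826 = 81.549px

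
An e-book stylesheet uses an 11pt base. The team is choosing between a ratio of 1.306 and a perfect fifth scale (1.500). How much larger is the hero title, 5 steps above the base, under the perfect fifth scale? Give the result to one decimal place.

At 1.306: 11.0 × 1.306⁵ = 41.793pt
Perfect fifth: 11.0 × 1.500⁵ = 83.531pt
Difference: 83.531 − 41.793 = 41.738pt

41.7pt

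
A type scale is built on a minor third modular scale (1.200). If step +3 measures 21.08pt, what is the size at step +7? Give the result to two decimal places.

21.08 × 1.200⁴ = 21.08 × 2.07360 ≈ 43.711

43.71pt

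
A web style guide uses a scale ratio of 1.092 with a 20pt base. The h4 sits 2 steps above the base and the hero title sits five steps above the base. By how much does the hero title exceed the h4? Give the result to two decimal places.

7.21pt

Step 2: 20.0 × 1.092² = 23.8493pt
Step 5: 20.0 × 1.092⁵ = 31.0558pt
Difference: 31.0558 − 23.8493 = 7.2065pt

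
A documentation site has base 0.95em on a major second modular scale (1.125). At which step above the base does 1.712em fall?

1.125ⁿ = 1.712 / 0.95 = 1.8021
n = ln(1.8021) / ln(1.125) = 0.5890 / 0.1178 ≈ 5.00

5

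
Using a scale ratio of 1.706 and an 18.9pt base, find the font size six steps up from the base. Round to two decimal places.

465.95pt

Each step on a modular scale multiplies by the ratio, so the size n steps from the base is base × ratioⁿ.
18.9 × 1.706⁶ = 18.9 × 24.65325 ≈ 465.95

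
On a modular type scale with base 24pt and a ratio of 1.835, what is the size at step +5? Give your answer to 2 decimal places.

499.33pt

24.0 × 1.835⁵ = 24.0 × 20.80560 ≈ 499.33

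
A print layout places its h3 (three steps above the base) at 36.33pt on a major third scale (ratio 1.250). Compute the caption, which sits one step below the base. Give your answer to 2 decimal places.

36.33 ÷ 1.250⁴ = 36.33 ÷ 2.44141 ≈ 14.881

14.88pt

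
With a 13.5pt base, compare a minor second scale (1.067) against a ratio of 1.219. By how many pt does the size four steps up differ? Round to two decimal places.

12.31pt

Minor second: 13.5 × 1.067⁴ = 17.4981pt
At 1.219: 13.5 × 1.219⁴ = 29.8091pt
Difference: 29.8091 − 17.4981 = 12.3110pt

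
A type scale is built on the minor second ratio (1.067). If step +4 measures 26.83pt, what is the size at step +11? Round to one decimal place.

The gap is 11 − (4) = 7 steps, so the factor is 1.067^7.
26.83 × 1.067⁷ = 26.83 × 1.57453 ≈ 42.245

42.2pt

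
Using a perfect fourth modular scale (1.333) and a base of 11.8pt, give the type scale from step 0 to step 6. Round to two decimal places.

11.80pt, 15.73pt, 20.97pt, 27.95pt, 37.26pt, 49.66pt, 66.20pt

Step 0: 11.8pt
Step 1: 11.8 × 1.333 = 15.73
Step 2: 11.8 × 1.333² = 20.97
Step 3: 11.8 × 1.333³ = 27.95
Step 4: 11.8 × 1.333⁴ = 37.26
Step 5: 11.8 × 1.333⁵ = 49.66
Step 6: 11.8 × 1.333⁶ = 66.20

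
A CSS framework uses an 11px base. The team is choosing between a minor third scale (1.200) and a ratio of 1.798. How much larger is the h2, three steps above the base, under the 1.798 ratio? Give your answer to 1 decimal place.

Minor third: 11.0 × 1.200³ = 19.008px
At 1.798: 11.0 × 1.798³ = 63.938px
Difference: 63.938 − 19.008 = 44.930px

44.9px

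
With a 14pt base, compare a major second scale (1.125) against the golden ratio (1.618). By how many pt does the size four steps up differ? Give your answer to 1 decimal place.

73.5pt

Major second: 14.0 × 1.125⁴ = 22.425pt
Golden ratio: 14.0 × 1.618⁴ = 95.949pt
Difference: 95.949 − 22.425 = 73.524pt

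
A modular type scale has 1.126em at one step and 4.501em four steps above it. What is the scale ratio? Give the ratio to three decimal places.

1.414

The ratio satisfies 1.126 × r⁴ = 4.501, so r = (4.501 / 1.126)^(1/4).
r = 3.9973^(1/4) ≈ 1.4140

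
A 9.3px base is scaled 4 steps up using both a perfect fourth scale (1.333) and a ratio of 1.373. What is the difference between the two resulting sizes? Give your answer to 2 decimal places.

3.69px

Perfect fourth: 9.3 × 1.333⁴ = 29.3632px
At 1.373: 9.3 × 1.373⁴ = 33.0495px
Difference: 33.0495 − 29.3632 = 3.6863px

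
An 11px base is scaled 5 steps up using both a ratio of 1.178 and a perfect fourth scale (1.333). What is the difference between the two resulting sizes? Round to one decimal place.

21.3px

At 1.178: 11.0 × 1.178⁵ = 24.953px
Perfect fourth: 11.0 × 1.333⁵ = 46.296px
Difference: 46.296 − 24.953 = 21.343px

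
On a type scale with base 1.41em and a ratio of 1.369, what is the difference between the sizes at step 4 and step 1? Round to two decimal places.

3.02em

Step 1: 1.41 × 1.369 = 1.9303em
Step 4: 1.41 × 1.369⁴ = 4.9526em
Difference: 4.9526 − 1.9303 = 3.0223em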